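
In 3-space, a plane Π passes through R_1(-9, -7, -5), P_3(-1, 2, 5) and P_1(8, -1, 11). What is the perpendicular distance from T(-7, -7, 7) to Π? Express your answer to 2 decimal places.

R_1P_3 = (8, 9, 10), R_1P_1 = (17, 6, 16); a normal to Π is R_1P_3 × R_1P_1 = (84, 42, -105).
Using R_1: Π has equation 84x + 42y - 105z = -525.
n·T − d = (84)·(-7) + (42)·(-7) + (-105)·(7) − (-525) = -1092; |n| = √19845.
Distance = |-1092| / √19845 = 1092/√19845 ≈ 7.75.

7.75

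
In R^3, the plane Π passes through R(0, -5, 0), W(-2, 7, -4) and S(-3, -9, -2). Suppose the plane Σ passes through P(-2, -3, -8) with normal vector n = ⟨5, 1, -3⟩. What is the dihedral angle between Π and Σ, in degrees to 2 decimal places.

RW = (-2, 12, -4), RS = (-3, -4, -2); a normal to Π is RW × RS = (-40, 8, 44).
Using R: Π has equation -40x + 8y + 44z = -40.
Σ: n·r = n·P gives 5x + y - 3z = 11.
cos θ = |n₁·n₂| / (|n₁||n₂|) = |-324| / (√3600 · √35).
θ = arccos(0.91277) ≈ 24.11°.

24.11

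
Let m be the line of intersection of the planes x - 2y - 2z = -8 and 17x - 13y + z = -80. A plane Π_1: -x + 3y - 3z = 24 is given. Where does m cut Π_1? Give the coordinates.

(0, 6, -2)

Direction of m: (1, -2, -2) × (17, -13, 1) = (-28, -35, 21).
A point on m: solving the two plane equations with x = 16 gives (16, 26, -14).
Substitute r = (16, 26, -14) + t(-28, -35, 21) into the plane: 104 + (-140)t = 24, so t = 4/7.
Intersection: (16, 26, -14) + (4/7)·(-28, -35, 21) = (0, 6, -2).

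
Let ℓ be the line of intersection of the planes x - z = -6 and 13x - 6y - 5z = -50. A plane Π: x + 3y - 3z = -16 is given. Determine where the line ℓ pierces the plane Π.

Direction of ℓ: (1, 0, -1) × (13, -6, -5) = (-6, -8, -6).
A point on ℓ: solving the two plane equations with x = -13 gives (-13, -14, -7).
Substitute r = (-13, -14, -7) + t(-6, -8, -6) into the plane: -34 + (-12)t = -16, so t = -3/2.
Intersection: (-13, -14, -7) + (-3/2)·(-6, -8, -6) = (-4, -2, 2).

(-4, -2, 2)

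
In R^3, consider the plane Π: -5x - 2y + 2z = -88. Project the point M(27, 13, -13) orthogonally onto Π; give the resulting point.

(12, 7, -7)

Foot = M − λn with λ = (n·M − d)/|n|² = (-187 − (-88))/33 = -3.
Foot = (27, 13, -13) − (-3)·(-5, -2, 2) = (12, 7, -7).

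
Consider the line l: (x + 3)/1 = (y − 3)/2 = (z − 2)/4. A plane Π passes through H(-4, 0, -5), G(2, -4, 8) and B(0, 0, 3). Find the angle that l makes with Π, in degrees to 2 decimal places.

l has direction (1, 2, 4) through (-3, 3, 2).
HG = (6, -4, 13), HB = (4, 0, 8); a normal to Π is HG × HB = (-32, 4, 16).
Using H: Π has equation -32x + 4y + 16z = 48.
sin θ = |n·v| / (|n||v|) = |40| / (√1296 · √21) = 0.24246.
θ ≈ 14.03°.

14.03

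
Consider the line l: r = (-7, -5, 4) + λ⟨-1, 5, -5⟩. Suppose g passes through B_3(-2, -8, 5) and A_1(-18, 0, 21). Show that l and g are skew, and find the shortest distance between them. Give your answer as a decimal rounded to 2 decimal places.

A direction vector for g is A_1 − B_3 = (-16, 8, 16).
Common perpendicular direction n = (-1, 5, -5) × (-16, 8, 16) = (120, 96, 72).
With w = (-2, -8, 5) − (-7, -5, 4) = (5, -3, 1), w · n = 384.
Since n ≠ 0 the lines are not parallel, and w · n = 384 ≠ 0 so they do not intersect; hence they are skew.
Distance = |w · n| / |n| = |384| / √28800 ≈ 2.26.

2.26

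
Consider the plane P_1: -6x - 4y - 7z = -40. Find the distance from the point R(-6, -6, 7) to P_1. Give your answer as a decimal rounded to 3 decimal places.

n·R − d = (-6)·(-6) + (-4)·(-6) + (-7)·(7) − (-40) = 51; |n| = √101.
Distance = |51| / √101 = 51/√101 ≈ 5.075.

5.075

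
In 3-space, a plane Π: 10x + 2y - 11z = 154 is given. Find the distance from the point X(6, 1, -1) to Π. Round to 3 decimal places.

5.400

n·X − d = (10)·(6) + (2)·(1) + (-11)·(-1) − 154 = -81; |n| = √225.
Distance = |-81| / √225 = 81/√225 ≈ 5.400.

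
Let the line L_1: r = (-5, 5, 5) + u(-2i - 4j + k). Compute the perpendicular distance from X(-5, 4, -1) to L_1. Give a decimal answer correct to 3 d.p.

Taking (-5, 5, 5) on L_1 with direction v = (-2, -4, 1): w = X − (-5, 5, 5) = (0, -1, -6), and w × v = (-25, 12, -2).
Distance = |w × v| / |v| = √773 / √21 ≈ 6.067.

6.067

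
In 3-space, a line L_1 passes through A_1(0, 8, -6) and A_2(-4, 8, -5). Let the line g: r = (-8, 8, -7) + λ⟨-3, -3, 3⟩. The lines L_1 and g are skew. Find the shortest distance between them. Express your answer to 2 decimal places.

2.35

A direction vector for L_1 is A_2 − A_1 = (-4, 0, 1).
Common perpendicular direction n = (-4, 0, 1) × (-3, -3, 3) = (3, 9, 12).
With w = (-8, 8, -7) − (0, 8, -6) = (-8, 0, -1), w · n = -36.
Distance = |w · n| / |n| = |-36| / √234 ≈ 2.35.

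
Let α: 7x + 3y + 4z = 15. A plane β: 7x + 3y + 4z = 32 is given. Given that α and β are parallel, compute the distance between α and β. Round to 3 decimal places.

1.976

Same normal n = (7, 3, 4) with |n| = √74; distance = |15 − 32| / |n| = 17/√74 ≈ 1.976.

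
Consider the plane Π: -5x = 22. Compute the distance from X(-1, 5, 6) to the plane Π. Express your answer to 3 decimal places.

n·X − d = (-5)·(-1) + (0)·(5) + (0)·(6) − 22 = -17; |n| = √25.
Distance = |-17| / √25 = 17/√25 ≈ 3.400.

3.400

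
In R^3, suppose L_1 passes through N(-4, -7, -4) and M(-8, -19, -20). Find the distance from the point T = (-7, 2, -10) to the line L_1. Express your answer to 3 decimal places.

11.225

A direction vector for L_1 is M − N = (-4, -12, -16).
Taking (-4, -7, -4) on L_1 with direction v = (-4, -12, -16): w = T − (-4, -7, -4) = (-3, 9, -6), and w × v = (-216, -24, 72).
Distance = |w × v| / |v| = √52416 / √416 ≈ 11.225.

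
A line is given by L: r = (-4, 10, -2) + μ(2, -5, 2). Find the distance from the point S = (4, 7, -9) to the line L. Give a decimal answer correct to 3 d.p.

Taking (-4, 10, -2) on L with direction v = (2, -5, 2): w = S − (-4, 10, -2) = (8, -3, -7), and w × v = (-41, -30, -34).
Distance = |w × v| / |v| = √3737 / √33 ≈ 10.642.

10.642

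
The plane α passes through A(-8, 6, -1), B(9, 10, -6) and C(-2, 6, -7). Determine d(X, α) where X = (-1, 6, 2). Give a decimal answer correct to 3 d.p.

AB = (17, 4, -5), AC = (6, 0, -6); a normal to α is AB × AC = (-24, 72, -24).
Using A: α has equation -24x + 72y - 24z = 648.
n·X − d = (-24)·(-1) + (72)·(6) + (-24)·(2) − 648 = -240; |n| = √6336.
Distance = |-240| / √6336 = 240/√6336 ≈ 3.015.

3.015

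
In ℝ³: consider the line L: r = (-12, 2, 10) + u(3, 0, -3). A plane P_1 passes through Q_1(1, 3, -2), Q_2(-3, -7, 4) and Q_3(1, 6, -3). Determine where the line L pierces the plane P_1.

(-3, 2, 1)

Q_1Q_2 = (-4, -10, 6), Q_1Q_3 = (0, 3, -1); a normal to P_1 is Q_1Q_2 × Q_1Q_3 = (-8, -4, -12).
Using Q_1: P_1 has equation -8x - 4y - 12z = 4.
Substitute r = (-12, 2, 10) + t(3, 0, -3) into the plane: -32 + 12t = 4, so t = 3.
Intersection: (-12, 2, 10) + 3·(3, 0, -3) = (-3, 2, 1).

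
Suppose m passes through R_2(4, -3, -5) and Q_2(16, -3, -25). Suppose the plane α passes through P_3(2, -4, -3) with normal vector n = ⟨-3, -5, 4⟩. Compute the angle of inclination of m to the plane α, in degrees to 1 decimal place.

A direction vector for m is Q_2 − R_2 = (12, 0, -20).
α: n·r = n·P_3 gives -3x - 5y + 4z = 2.
sin θ = |n·v| / (|n||v|) = |-116| / (√50 · √544) = 0.70335.
θ ≈ 44.7°.

44.7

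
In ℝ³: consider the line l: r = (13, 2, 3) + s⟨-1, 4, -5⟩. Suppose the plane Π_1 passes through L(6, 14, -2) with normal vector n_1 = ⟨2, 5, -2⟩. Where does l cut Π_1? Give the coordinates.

(11, 10, -7)

Π_1: n_1·r = n_1·L gives 2x + 5y - 2z = 86.
Substitute r = (13, 2, 3) + t(-1, 4, -5) into the plane: 30 + 28t = 86, so t = 2.
Intersection: (13, 2, 3) + 2·(-1, 4, -5) = (11, 10, -7).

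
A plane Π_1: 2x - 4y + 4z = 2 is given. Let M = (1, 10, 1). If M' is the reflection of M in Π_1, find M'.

(5, 2, 9)

λ = (n·M − d)/|n|² = (-34 − 2)/36 = -1.
Reflection = M − 2λn = (1, 10, 1) − (-2)·(2, -4, 4) = (5, 2, 9).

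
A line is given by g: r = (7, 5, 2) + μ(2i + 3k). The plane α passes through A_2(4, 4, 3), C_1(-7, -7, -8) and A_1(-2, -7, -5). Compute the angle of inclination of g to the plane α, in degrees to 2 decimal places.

23.89

A_2C_1 = (-11, -11, -11), A_2A_1 = (-6, -11, -8); a normal to α is A_2C_1 × A_2A_1 = (-33, -22, 55).
Using A_2: α has equation -33x - 22y + 55z = -55.
sin θ = |n·v| / (|n||v|) = |99| / (√4598 · √13) = 0.40493.
θ ≈ 23.89°.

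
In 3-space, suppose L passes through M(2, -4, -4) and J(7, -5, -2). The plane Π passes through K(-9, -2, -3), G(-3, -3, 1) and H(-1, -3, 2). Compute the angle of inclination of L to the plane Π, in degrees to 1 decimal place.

A direction vector for L is J − M = (5, -1, 2).
KG = (6, -1, 4), KH = (8, -1, 5); a normal to Π is KG × KH = (-1, 2, 2).
Using K: Π has equation -x + 2y + 2z = -1.
sin θ = |n·v| / (|n||v|) = |-3| / (√9 · √30) = 0.18257.
θ ≈ 10.5°.

10.5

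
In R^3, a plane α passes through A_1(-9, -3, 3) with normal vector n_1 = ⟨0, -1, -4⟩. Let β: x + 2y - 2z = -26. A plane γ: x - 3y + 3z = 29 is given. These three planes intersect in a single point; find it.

α: n_1·r = n_1·A_1 gives -y - 4z = -9.
Solving the 3×3 linear system -y - 4z = -9, x + 2y - 2z = -26, x - 3y + 3z = 29 (e.g. by elimination or Cramer's rule, determinant = 25) gives (-4, -7, 4).

(-4, -7, 4)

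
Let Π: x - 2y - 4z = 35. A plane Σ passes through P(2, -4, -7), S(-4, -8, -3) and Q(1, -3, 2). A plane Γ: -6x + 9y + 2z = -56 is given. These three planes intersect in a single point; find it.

PS = (-6, -4, 4), PQ = (-1, 1, 9); a normal to Σ is PS × PQ = (-40, 50, -10).
Using P: Σ has equation -40x + 50y - 10z = -210.
Solving the 3×3 linear system x - 2y - 4z = 35, -40x + 50y - 10z = -210, -6x + 9y + 2z = -56 (e.g. by elimination or Cramer's rule, determinant = 150) gives (7, 0, -7).

(7, 0, -7)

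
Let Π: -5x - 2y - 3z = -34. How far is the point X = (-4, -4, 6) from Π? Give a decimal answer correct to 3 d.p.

7.138

n·X − d = (-5)·(-4) + (-2)·(-4) + (-3)·(6) − (-34) = 44; |n| = √38.
Distance = |44| / √38 = 44/√38 ≈ 7.138.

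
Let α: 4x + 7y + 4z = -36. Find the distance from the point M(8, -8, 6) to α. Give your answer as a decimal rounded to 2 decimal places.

n·M − d = (4)·(8) + (7)·(-8) + (4)·(6) − (-36) = 36; |n| = √81.
Distance = |36| / √81 = 36/√81 ≈ 4.00.

4.00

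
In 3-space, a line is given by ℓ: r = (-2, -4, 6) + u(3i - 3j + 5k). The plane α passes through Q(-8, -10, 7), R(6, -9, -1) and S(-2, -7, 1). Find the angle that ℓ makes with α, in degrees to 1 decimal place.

QR = (14, 1, -8), QS = (6, 3, -6); a normal to α is QR × QS = (18, 36, 36).
Using Q: α has equation 18x + 36y + 36z = -252.
sin θ = |n·v| / (|n||v|) = |126| / (√2916 · √43) = 0.35583.
θ ≈ 20.8°.

20.8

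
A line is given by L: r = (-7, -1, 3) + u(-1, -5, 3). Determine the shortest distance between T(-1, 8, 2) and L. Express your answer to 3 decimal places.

Taking (-7, -1, 3) on L with direction v = (-1, -5, 3): w = T − (-7, -1, 3) = (6, 9, -1), and w × v = (22, -17, -21).
Distance = |w × v| / |v| = √1214 / √35 ≈ 5.889.

5.889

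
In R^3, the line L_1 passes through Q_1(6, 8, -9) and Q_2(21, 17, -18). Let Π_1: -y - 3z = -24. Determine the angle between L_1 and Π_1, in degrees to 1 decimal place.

16.8

A direction vector for L_1 is Q_2 − Q_1 = (15, 9, -9).
sin θ = |n·v| / (|n||v|) = |18| / (√10 · √387) = 0.28935.
θ ≈ 16.8°.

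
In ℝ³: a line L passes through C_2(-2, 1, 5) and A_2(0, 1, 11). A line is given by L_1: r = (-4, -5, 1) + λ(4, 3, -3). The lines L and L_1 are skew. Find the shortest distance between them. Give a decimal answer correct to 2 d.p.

4.73

A direction vector for L is A_2 − C_2 = (2, 0, 6).
Common perpendicular direction n = (2, 0, 6) × (4, 3, -3) = (-18, 30, 6).
With w = (-4, -5, 1) − (-2, 1, 5) = (-2, -6, -4), w · n = -168.
Distance = |w · n| / |n| = |-168| / √1260 ≈ 4.73.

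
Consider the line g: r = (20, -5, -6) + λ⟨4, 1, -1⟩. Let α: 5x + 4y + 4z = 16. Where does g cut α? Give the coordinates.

(12, -7, -4)

Substitute r = (20, -5, -6) + t(4, 1, -1) into the plane: 56 + 20t = 16, so t = -2.
Intersection: (20, -5, -6) + (-2)·(4, 1, -1) = (12, -7, -4).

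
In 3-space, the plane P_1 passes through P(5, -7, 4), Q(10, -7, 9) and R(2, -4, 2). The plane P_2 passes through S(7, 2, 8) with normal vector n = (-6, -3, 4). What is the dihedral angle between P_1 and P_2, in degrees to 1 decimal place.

14.2

PQ = (5, 0, 5), PR = (-3, 3, -2); a normal to P_1 is PQ × PR = (-15, -5, 15).
Using P: P_1 has equation -15x - 5y + 15z = 20.
P_2: n·r = n·S gives -6x - 3y + 4z = -16.
cos θ = |n₁·n₂| / (|n₁||n₂|) = |165| / (√475 · √61).
θ = arccos(0.96933) ≈ 14.2°.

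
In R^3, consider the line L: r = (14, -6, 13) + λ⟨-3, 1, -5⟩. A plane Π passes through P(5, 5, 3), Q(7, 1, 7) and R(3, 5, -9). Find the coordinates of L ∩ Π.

PQ = (2, -4, 4), PR = (-2, 0, -12); a normal to Π is PQ × PR = (48, 16, -8).
Using P: Π has equation 48x + 16y - 8z = 296.
Substitute r = (14, -6, 13) + t(-3, 1, -5) into the plane: 472 + (-88)t = 296, so t = 2.
Intersection: (14, -6, 13) + 2·(-3, 1, -5) = (8, -4, 3).

(8, -4, 3)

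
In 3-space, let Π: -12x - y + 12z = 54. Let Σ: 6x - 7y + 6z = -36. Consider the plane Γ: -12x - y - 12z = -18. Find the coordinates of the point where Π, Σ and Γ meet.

(-2, 6, 3)

Solving the 3×3 linear system -12x - y + 12z = 54, 6x - 7y + 6z = -36, -12x - y - 12z = -18 (e.g. by elimination or Cramer's rule, determinant = -2160) gives (-2, 6, 3).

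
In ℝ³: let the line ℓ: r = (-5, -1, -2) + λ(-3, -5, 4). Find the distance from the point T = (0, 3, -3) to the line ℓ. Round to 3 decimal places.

3.403

Taking (-5, -1, -2) on ℓ with direction v = (-3, -5, 4): w = T − (-5, -1, -2) = (5, 4, -1), and w × v = (11, -17, -13).
Distance = |w × v| / |v| = √579 / √50 ≈ 3.403.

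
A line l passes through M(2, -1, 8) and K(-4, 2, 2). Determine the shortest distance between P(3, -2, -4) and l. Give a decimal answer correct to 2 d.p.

A direction vector for l is K − M = (-6, 3, -6).
Taking (2, -1, 8) on l with direction v = (-6, 3, -6): w = P − (2, -1, 8) = (1, -1, -12), and w × v = (42, 78, -3).
Distance = |w × v| / |v| = √7857 / √81 ≈ 9.85.

9.85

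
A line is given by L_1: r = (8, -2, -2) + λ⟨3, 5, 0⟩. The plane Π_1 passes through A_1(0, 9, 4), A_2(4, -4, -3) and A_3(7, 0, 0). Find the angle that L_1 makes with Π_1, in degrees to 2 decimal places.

31.45

A_1A_2 = (4, -13, -7), A_1A_3 = (7, -9, -4); a normal to Π_1 is A_1A_2 × A_1A_3 = (-11, -33, 55).
Using A_1: Π_1 has equation -11x - 33y + 55z = -77.
sin θ = |n·v| / (|n||v|) = |-198| / (√4235 · √34) = 0.52179.
θ ≈ 31.45°.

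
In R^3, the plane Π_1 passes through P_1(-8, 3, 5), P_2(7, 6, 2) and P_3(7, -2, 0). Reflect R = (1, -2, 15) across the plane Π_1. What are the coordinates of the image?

(-5, 4, -9)

P_1P_2 = (15, 3, -3), P_1P_3 = (15, -5, -5); a normal to Π_1 is P_1P_2 × P_1P_3 = (-30, 30, -120).
Using P_1: Π_1 has equation -30x + 30y - 120z = -270.
λ = (n·R − d)/|n|² = (-1890 − (-270))/16200 = -1/10.
Reflection = R − 2λn = (1, -2, 15) − (-1/5)·(-30, 30, -120) = (-5, 4, -9).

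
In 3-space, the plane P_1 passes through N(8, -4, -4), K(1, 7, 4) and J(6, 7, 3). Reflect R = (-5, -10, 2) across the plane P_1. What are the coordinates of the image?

NK = (-7, 11, 8), NJ = (-2, 11, 7); a normal to P_1 is NK × NJ = (-11, 33, -55).
Using N: P_1 has equation -11x + 33y - 55z = 0.
λ = (n·R − d)/|n|² = (-385 − 0)/4235 = -1/11.
Reflection = R − 2λn = (-5, -10, 2) − (-2/11)·(-11, 33, -55) = (-7, -4, -8).

(-7, -4, -8)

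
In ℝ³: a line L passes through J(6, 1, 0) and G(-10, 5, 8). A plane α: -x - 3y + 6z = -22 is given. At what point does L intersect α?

A direction vector for L is G − J = (-16, 4, 8).
Substitute r = (6, 1, 0) + t(-16, 4, 8) into the plane: -9 + 52t = -22, so t = -1/4.
Intersection: (6, 1, 0) + (-1/4)·(-16, 4, 8) = (10, 0, -2).

(10, 0, -2)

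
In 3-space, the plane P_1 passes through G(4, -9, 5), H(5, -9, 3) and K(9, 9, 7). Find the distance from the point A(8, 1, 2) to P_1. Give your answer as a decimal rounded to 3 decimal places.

GH = (1, 0, -2), GK = (5, 18, 2); a normal to P_1 is GH × GK = (36, -12, 18).
Using G: P_1 has equation 36x - 12y + 18z = 342.
n·A − d = (36)·(8) + (-12)·(1) + (18)·(2) − 342 = -30; |n| = √1764.
Distance = |-30| / √1764 = 30/√1764 ≈ 0.714.

0.714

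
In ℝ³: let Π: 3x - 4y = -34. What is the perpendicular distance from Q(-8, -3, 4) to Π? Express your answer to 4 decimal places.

4.4000

n·Q − d = (3)·(-8) + (-4)·(-3) + (0)·(4) − (-34) = 22; |n| = √25.
Distance = |22| / √25 = 22/√25 ≈ 4.4000.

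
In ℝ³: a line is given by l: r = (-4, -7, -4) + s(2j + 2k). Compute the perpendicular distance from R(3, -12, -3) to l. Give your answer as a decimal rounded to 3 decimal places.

Taking (-4, -7, -4) on l with direction v = (0, 2, 2): w = R − (-4, -7, -4) = (7, -5, 1), and w × v = (-12, -14, 14).
Distance = |w × v| / |v| = √536 / √8 ≈ 8.185.

8.185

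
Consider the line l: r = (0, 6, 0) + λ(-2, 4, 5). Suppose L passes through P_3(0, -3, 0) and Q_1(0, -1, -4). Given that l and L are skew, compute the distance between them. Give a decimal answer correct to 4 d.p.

A direction vector for L is Q_1 − P_3 = (0, 2, -4).
Common perpendicular direction n = (-2, 4, 5) × (0, 2, -4) = (-26, -8, -4).
With w = (0, -3, 0) − (0, 6, 0) = (0, -9, 0), w · n = 72.
Distance = |w · n| / |n| = |72| / √756 ≈ 2.6186.

2.6186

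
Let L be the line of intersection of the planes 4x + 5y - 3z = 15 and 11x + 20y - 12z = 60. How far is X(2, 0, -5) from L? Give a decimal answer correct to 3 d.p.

Direction of L: (4, 5, -3) × (11, 20, -12) = (0, 15, 25).
A point on L: solving the two plane equations with y = 0 gives (0, 0, -5).
Taking (0, 0, -5) on L with direction v = (0, 15, 25): w = X − (0, 0, -5) = (2, 0, 0), and w × v = (0, -50, 30).
Distance = |w × v| / |v| = √3400 / √850 ≈ 2.000.

2.000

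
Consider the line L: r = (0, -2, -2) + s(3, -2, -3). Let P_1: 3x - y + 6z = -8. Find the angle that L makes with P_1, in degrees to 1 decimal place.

12.7

sin θ = |n·v| / (|n||v|) = |-7| / (√46 · √22) = 0.22004.
θ ≈ 12.7°.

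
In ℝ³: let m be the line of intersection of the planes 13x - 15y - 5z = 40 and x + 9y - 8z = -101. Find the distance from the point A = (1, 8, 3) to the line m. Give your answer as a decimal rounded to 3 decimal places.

13.051

Direction of m: (13, -15, -5) × (1, 9, -8) = (165, 99, 132).
A point on m: solving the two plane equations with x = 0 gives (0, -5, 7).
Taking (0, -5, 7) on m with direction v = (165, 99, 132): w = A − (0, -5, 7) = (1, 13, -4), and w × v = (2112, -792, -2046).
Distance = |w × v| / |v| = √9273924 / √54450 ≈ 13.051.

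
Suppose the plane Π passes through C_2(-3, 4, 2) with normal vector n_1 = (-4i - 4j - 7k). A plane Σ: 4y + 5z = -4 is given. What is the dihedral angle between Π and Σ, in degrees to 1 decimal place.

Π: n_1·r = n_1·C_2 gives -4x - 4y - 7z = -18.
cos θ = |n₁·n₂| / (|n₁||n₂|) = |-51| / (√81 · √41).
θ = arccos(0.88498) ≈ 27.8°.

27.8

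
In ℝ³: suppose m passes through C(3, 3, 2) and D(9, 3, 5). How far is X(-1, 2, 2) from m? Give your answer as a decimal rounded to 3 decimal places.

2.049

A direction vector for m is D − C = (6, 0, 3).
Taking (3, 3, 2) on m with direction v = (6, 0, 3): w = X − (3, 3, 2) = (-4, -1, 0), and w × v = (-3, 12, 6).
Distance = |w × v| / |v| = √189 / √45 ≈ 2.049.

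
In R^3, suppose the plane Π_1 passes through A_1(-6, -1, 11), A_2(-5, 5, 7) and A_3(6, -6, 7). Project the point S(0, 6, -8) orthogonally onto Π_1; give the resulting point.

(4, 10, -1)

A_1A_2 = (1, 6, -4), A_1A_3 = (12, -5, -4); a normal to Π_1 is A_1A_2 × A_1A_3 = (-44, -44, -77).
Using A_1: Π_1 has equation -44x - 44y - 77z = -539.
Foot = S − λn with λ = (n·S − d)/|n|² = (352 − (-539))/9801 = 1/11.
Foot = (0, 6, -8) − (1/11)·(-44, -44, -77) = (4, 10, -1).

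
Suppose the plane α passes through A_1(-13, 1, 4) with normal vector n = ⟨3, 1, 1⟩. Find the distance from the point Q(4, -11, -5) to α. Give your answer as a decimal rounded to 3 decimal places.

α: n·r = n·A_1 gives 3x + y + z = -34.
n·Q − d = (3)·(4) + (1)·(-11) + (1)·(-5) − (-34) = 30; |n| = √11.
Distance = |30| / √11 = 30/√11 ≈ 9.045.

9.045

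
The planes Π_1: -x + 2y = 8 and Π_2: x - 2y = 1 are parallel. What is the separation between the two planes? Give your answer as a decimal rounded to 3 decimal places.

4.025

Rescale Π_2 by 1/(-1): -x + 2y = -1. Then distance = |8 − (-1)| / √5 ≈ 4.025.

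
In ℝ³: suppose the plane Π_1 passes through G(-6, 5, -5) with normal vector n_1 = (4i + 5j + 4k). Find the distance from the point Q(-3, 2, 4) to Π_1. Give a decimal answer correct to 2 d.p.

Π_1: n_1·r = n_1·G gives 4x + 5y + 4z = -19.
n·Q − d = (4)·(-3) + (5)·(2) + (4)·(4) − (-19) = 33; |n| = √57.
Distance = |33| / √57 = 33/√57 ≈ 4.37.

4.37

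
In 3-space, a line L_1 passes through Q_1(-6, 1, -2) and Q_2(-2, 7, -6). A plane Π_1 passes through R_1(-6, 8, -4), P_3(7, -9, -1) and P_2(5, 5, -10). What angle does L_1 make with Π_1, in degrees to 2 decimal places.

A direction vector for L_1 is Q_2 − Q_1 = (4, 6, -4).
R_1P_3 = (13, -17, 3), R_1P_2 = (11, -3, -6); a normal to Π_1 is R_1P_3 × R_1P_2 = (111, 111, 148).
Using R_1: Π_1 has equation 111x + 111y + 148z = -370.
sin θ = |n·v| / (|n||v|) = |518| / (√46546 · √68) = 0.29116.
θ ≈ 16.93°.

16.93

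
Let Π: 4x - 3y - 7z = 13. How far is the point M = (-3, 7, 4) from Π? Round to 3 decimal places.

n·M − d = (4)·(-3) + (-3)·(7) + (-7)·(4) − 13 = -74; |n| = √74.
Distance = |-74| / √74 = 74/√74 ≈ 8.602.

8.602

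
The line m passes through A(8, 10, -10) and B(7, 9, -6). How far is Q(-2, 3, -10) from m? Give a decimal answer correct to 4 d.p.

A direction vector for m is B − A = (-1, -1, 4).
Taking (8, 10, -10) on m with direction v = (-1, -1, 4): w = Q − (8, 10, -10) = (-10, -7, 0), and w × v = (-28, 40, 3).
Distance = |w × v| / |v| = √2393 / √18 ≈ 11.5302.

11.5302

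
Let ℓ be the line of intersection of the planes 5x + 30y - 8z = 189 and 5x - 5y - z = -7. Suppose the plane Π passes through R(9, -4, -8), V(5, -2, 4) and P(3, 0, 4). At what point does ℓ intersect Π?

Direction of ℓ: (5, 30, -8) × (5, -5, -1) = (-70, -35, -175).
A point on ℓ: solving the two plane equations with x = 7 gives (7, 7, 7).
RV = (-4, 2, 12), RP = (-6, 4, 12); a normal to Π is RV × RP = (-24, -24, -4).
Using R: Π has equation -24x - 24y - 4z = -88.
Substitute r = (7, 7, 7) + t(-70, -35, -175) into the plane: -364 + 3220t = -88, so t = 3/35.
Intersection: (7, 7, 7) + (3/35)·(-70, -35, -175) = (1, 4, -8).

(1, 4, -8)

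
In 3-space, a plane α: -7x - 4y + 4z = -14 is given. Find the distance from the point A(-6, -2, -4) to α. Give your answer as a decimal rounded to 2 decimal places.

5.33

n·A − d = (-7)·(-6) + (-4)·(-2) + (4)·(-4) − (-14) = 48; |n| = √81.
Distance = |48| / √81 = 48/√81 ≈ 5.33.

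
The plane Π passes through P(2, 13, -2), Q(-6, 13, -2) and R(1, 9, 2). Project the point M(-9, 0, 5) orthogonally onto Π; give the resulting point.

(-9, 3, 8)

PQ = (-8, 0, 0), PR = (-1, -4, 4); a normal to Π is PQ × PR = (0, 32, 32).
Using P: Π has equation 32y + 32z = 352.
Foot = M − λn with λ = (n·M − d)/|n|² = (160 − 352)/2048 = -3/32.
Foot = (-9, 0, 5) − (-3/32)·(0, 32, 32) = (-9, 3, 8).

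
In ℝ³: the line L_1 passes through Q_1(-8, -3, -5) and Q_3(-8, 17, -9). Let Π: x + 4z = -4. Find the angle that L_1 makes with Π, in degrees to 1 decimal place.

A direction vector for L_1 is Q_3 − Q_1 = (0, 20, -4).
sin θ = |n·v| / (|n||v|) = |-16| / (√17 · √416) = 0.19026.
θ ≈ 11.0°.

11.0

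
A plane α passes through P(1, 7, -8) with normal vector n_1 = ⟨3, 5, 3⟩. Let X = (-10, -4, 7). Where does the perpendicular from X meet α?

α: n_1·r = n_1·P gives 3x + 5y + 3z = 14.
Foot = X − λn with λ = (n·X − d)/|n|² = (-29 − 14)/43 = -1.
Foot = (-10, -4, 7) − (-1)·(3, 5, 3) = (-7, 1, 10).

(-7, 1, 10)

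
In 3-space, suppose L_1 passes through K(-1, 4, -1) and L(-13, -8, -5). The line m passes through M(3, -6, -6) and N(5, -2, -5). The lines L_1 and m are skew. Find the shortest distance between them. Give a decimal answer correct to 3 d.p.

3.893

A direction vector for L_1 is L − K = (-12, -12, -4).
A direction vector for m is N − M = (2, 4, 1).
Common perpendicular direction n = (-12, -12, -4) × (2, 4, 1) = (4, 4, -24).
With w = (3, -6, -6) − (-1, 4, -1) = (4, -10, -5), w · n = 96.
Distance = |w · n| / |n| = |96| / √608 ≈ 3.893.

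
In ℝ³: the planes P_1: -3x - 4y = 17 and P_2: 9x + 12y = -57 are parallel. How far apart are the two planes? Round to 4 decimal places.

0.4000

Rescale P_2 by 1/(-3): -3x - 4y = 19. Then distance = |17 − 19| / √25 ≈ 0.4000.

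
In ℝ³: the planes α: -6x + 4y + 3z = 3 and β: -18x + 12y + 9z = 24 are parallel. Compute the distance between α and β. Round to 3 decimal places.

0.640

Rescale β by 1/3: -6x + 4y + 3z = 8. Then distance = |3 − 8| / √61 ≈ 0.640.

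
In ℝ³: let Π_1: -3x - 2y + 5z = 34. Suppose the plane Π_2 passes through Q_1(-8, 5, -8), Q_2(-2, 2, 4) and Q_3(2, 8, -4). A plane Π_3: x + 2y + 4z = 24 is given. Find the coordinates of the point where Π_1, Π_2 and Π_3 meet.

Q_1Q_2 = (6, -3, 12), Q_1Q_3 = (10, 3, 4); a normal to Π_2 is Q_1Q_2 × Q_1Q_3 = (-48, 96, 48).
Using Q_1: Π_2 has equation -48x + 96y + 48z = 480.
Solving the 3×3 linear system -3x - 2y + 5z = 34, -48x + 96y + 48z = 480, x + 2y + 4z = 24 (e.g. by elimination or Cramer's rule, determinant = -2304) gives (-2, 1, 6).

(-2, 1, 6)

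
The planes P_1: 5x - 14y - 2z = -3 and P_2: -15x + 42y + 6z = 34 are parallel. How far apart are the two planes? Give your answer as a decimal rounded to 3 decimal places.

0.556

Rescale P_2 by 1/(-3): 5x - 14y - 2z = -34/3. Then distance = |-3 − (-34/3)| / √225 ≈ 0.556.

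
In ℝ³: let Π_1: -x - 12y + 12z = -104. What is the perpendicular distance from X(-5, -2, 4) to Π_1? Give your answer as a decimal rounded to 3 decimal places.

n·X − d = (-1)·(-5) + (-12)·(-2) + (12)·(4) − (-104) = 181; |n| = √289.
Distance = |181| / √289 = 181/√289 ≈ 10.647.

10.647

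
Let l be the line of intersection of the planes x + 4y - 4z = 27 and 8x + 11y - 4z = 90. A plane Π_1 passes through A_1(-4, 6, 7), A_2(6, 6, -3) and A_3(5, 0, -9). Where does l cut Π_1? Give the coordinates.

(3, 6, 0)

Direction of l: (1, 4, -4) × (8, 11, -4) = (28, -28, -21).
A point on l: solving the two plane equations with x = -13 gives (-13, 22, 12).
A_1A_2 = (10, 0, -10), A_1A_3 = (9, -6, -16); a normal to Π_1 is A_1A_2 × A_1A_3 = (-60, 70, -60).
Using A_1: Π_1 has equation -60x + 70y - 60z = 240.
Substitute r = (-13, 22, 12) + t(28, -28, -21) into the plane: 1600 + (-2380)t = 240, so t = 4/7.
Intersection: (-13, 22, 12) + (4/7)·(28, -28, -21) = (3, 6, 0).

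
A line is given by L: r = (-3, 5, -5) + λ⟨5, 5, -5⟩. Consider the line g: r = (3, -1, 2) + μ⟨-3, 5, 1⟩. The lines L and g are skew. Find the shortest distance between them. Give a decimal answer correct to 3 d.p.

Common perpendicular direction n = (5, 5, -5) × (-3, 5, 1) = (30, 10, 40).
With w = (3, -1, 2) − (-3, 5, -5) = (6, -6, 7), w · n = 400.
Distance = |w · n| / |n| = |400| / √2600 ≈ 7.845.

7.845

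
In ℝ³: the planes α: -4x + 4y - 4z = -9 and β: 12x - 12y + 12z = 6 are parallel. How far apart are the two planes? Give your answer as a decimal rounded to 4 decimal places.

Rescale β by 1/(-3): -4x + 4y - 4z = -2. Then distance = |-9 − (-2)| / √48 ≈ 1.0104.

1.0104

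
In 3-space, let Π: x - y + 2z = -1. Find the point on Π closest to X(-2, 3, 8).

Foot = X − λn with λ = (n·X − d)/|n|² = (11 − (-1))/6 = 2.
Foot = (-2, 3, 8) − 2·(1, -1, 2) = (-4, 5, 4).

(-4, 5, 4)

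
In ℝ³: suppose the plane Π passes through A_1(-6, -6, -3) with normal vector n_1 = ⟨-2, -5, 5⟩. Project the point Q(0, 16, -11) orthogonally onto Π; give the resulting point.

(-6, 1, 4)

Π: n_1·r = n_1·A_1 gives -2x - 5y + 5z = 27.
Foot = Q − λn with λ = (n·Q − d)/|n|² = (-135 − 27)/54 = -3.
Foot = (0, 16, -11) − (-3)·(-2, -5, 5) = (-6, 1, 4).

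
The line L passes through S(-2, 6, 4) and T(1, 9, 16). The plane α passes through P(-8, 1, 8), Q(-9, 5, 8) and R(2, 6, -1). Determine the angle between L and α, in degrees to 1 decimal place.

A direction vector for L is T − S = (3, 3, 12).
PQ = (-1, 4, 0), PR = (10, 5, -9); a normal to α is PQ × PR = (-36, -9, -45).
Using P: α has equation -36x - 9y - 45z = -81.
sin θ = |n·v| / (|n||v|) = |-675| / (√3402 · √162) = 0.90924.
θ ≈ 65.4°.

65.4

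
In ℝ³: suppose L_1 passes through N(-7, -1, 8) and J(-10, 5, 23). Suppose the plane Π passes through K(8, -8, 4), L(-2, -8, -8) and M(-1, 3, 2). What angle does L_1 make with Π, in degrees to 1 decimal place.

A direction vector for L_1 is J − N = (-3, 6, 15).
KL = (-10, 0, -12), KM = (-9, 11, -2); a normal to Π is KL × KM = (132, 88, -110).
Using K: Π has equation 132x + 88y - 110z = -88.
sin θ = |n·v| / (|n||v|) = |-1518| / (√37268 · √270) = 0.47854.
θ ≈ 28.6°.

28.6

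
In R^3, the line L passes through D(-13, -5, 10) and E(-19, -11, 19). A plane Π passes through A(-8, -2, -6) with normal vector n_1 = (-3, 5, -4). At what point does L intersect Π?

A direction vector for L is E − D = (-6, -6, 9).
Π: n_1·r = n_1·A gives -3x + 5y - 4z = 38.
Substitute r = (-13, -5, 10) + t(-6, -6, 9) into the plane: -26 + (-48)t = 38, so t = -4/3.
Intersection: (-13, -5, 10) + (-4/3)·(-6, -6, 9) = (-5, 3, -2).

(-5, 3, -2)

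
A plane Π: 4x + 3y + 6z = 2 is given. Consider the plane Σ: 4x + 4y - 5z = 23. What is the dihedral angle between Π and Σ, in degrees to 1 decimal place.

cos θ = |n₁·n₂| / (|n₁||n₂|) = |-2| / (√61 · √57).
θ = arccos(0.03392) ≈ 88.1°.

88.1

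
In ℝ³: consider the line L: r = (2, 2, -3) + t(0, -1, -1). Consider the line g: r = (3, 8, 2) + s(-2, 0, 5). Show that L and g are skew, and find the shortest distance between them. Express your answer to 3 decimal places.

0.522

Common perpendicular direction n = (0, -1, -1) × (-2, 0, 5) = (-5, 2, -2).
With w = (3, 8, 2) − (2, 2, -3) = (1, 6, 5), w · n = -3.
Since n ≠ 0 the lines are not parallel, and w · n = -3 ≠ 0 so they do not intersect; hence they are skew.
Distance = |w · n| / |n| = |-3| / √33 ≈ 0.522.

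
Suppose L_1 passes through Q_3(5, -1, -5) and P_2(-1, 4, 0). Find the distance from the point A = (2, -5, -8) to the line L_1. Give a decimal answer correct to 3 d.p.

A direction vector for L_1 is P_2 − Q_3 = (-6, 5, 5).
Taking (5, -1, -5) on L_1 with direction v = (-6, 5, 5): w = A − (5, -1, -5) = (-3, -4, -3), and w × v = (-5, 33, -39).
Distance = |w × v| / |v| = √2635 / √86 ≈ 5.535.

5.535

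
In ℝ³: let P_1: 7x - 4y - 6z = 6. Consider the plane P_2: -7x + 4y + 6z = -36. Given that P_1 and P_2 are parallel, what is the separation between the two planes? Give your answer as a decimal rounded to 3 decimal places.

Rescale P_2 by 1/(-1): 7x - 4y - 6z = 36. Then distance = |6 − 36| / √101 ≈ 2.985.

2.985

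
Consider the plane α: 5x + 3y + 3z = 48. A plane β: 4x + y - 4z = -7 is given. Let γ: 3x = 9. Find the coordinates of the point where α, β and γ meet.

Solving the 3×3 linear system 5x + 3y + 3z = 48, 4x + y - 4z = -7, 3x = 9 (e.g. by elimination or Cramer's rule, determinant = -45) gives (3, 5, 6).

(3, 5, 6)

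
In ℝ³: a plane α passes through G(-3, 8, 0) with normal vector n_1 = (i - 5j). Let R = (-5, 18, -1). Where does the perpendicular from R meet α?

α: n_1·r = n_1·G gives x - 5y = -43.
Foot = R − λn with λ = (n·R − d)/|n|² = (-95 − (-43))/26 = -2.
Foot = (-5, 18, -1) − (-2)·(1, -5, 0) = (-3, 8, -1).

(-3, 8, -1)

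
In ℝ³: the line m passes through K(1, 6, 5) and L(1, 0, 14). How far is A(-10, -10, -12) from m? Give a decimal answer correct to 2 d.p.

25.26

A direction vector for m is L − K = (0, -6, 9).
Taking (1, 6, 5) on m with direction v = (0, -6, 9): w = A − (1, 6, 5) = (-11, -16, -17), and w × v = (-246, 99, 66).
Distance = |w × v| / |v| = √74673 / √117 ≈ 25.26.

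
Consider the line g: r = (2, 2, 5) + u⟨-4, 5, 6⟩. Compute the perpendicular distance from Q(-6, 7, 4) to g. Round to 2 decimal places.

7.50

Taking (2, 2, 5) on g with direction v = (-4, 5, 6): w = Q − (2, 2, 5) = (-8, 5, -1), and w × v = (35, 52, -20).
Distance = |w × v| / |v| = √4329 / √77 ≈ 7.50.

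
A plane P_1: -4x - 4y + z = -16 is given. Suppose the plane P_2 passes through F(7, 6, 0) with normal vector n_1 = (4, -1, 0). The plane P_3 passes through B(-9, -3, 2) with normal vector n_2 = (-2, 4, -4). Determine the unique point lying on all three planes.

P_2: n_1·r = n_1·F gives 4x - y = 22.
P_3: n_2·r = n_2·B gives -2x + 4y - 4z = -2.
Solving the 3×3 linear system -4x - 4y + z = -16, 4x - y = 22, -2x + 4y - 4z = -2 (e.g. by elimination or Cramer's rule, determinant = -66) gives (5, -2, -4).

(5, -2, -4)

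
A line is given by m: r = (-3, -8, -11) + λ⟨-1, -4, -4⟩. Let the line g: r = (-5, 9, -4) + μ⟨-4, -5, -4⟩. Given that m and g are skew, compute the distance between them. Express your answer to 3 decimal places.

Common perpendicular direction n = (-1, -4, -4) × (-4, -5, -4) = (-4, 12, -11).
With w = (-5, 9, -4) − (-3, -8, -11) = (-2, 17, 7), w · n = 135.
Distance = |w · n| / |n| = |135| / √281 ≈ 8.053.

8.053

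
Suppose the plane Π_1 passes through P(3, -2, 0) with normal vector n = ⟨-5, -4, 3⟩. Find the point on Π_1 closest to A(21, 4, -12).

(6, -8, -3)

Π_1: n·r = n·P gives -5x - 4y + 3z = -7.
Foot = A − λn with λ = (n·A − d)/|n|² = (-157 − (-7))/50 = -3.
Foot = (21, 4, -12) − (-3)·(-5, -4, 3) = (6, -8, -3).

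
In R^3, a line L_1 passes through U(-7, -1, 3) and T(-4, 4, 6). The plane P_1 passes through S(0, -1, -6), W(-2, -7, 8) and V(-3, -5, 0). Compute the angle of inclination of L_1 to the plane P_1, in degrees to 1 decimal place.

A direction vector for L_1 is T − U = (3, 5, 3).
SW = (-2, -6, 14), SV = (-3, -4, 6); a normal to P_1 is SW × SV = (20, -30, -10).
Using S: P_1 has equation 20x - 30y - 10z = 90.
sin θ = |n·v| / (|n||v|) = |-120| / (√1400 · √43) = 0.48908.
θ ≈ 29.3°.

29.3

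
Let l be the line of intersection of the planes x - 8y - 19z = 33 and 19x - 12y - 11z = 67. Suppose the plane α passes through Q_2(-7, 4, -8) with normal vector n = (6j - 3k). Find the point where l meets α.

(5, 6, -4)

Direction of l: (1, -8, -19) × (19, -12, -11) = (-140, -350, 140).
A point on l: solving the two plane equations with x = 7 gives (7, 11, -6).
α: n·r = n·Q_2 gives 6y - 3z = 48.
Substitute r = (7, 11, -6) + t(-140, -350, 140) into the plane: 84 + (-2520)t = 48, so t = 1/70.
Intersection: (7, 11, -6) + (1/70)·(-140, -350, 140) = (5, 6, -4).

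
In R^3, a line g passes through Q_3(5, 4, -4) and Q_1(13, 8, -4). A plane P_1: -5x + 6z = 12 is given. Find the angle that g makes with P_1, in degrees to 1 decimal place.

A direction vector for g is Q_1 − Q_3 = (8, 4, 0).
sin θ = |n·v| / (|n||v|) = |-40| / (√61 · √80) = 0.57260.
θ ≈ 34.9°.

34.9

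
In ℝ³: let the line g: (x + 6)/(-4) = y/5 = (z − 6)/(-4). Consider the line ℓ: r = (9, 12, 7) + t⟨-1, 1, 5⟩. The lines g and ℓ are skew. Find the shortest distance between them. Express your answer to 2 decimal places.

g has direction (-4, 5, -4) through (-6, 0, 6).
Common perpendicular direction n = (-4, 5, -4) × (-1, 1, 5) = (29, 24, 1).
With w = (9, 12, 7) − (-6, 0, 6) = (15, 12, 1), w · n = 724.
Distance = |w · n| / |n| = |724| / √1418 ≈ 19.23.

19.23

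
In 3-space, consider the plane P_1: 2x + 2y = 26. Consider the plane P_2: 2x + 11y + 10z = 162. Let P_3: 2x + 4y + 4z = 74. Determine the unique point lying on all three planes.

Solving the 3×3 linear system 2x + 2y = 26, 2x + 11y + 10z = 162, 2x + 4y + 4z = 74 (e.g. by elimination or Cramer's rule, determinant = 32) gives (9, 4, 10).

(9, 4, 10)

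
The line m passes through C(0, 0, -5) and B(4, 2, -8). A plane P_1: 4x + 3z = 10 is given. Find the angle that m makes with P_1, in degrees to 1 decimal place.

15.1

A direction vector for m is B − C = (4, 2, -3).
sin θ = |n·v| / (|n||v|) = |7| / (√25 · √29) = 0.25997.
θ ≈ 15.1°.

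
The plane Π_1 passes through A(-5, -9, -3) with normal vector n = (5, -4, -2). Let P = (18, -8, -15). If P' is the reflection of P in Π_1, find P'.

(-12, 16, -3)

Π_1: n·r = n·A gives 5x - 4y - 2z = 17.
λ = (n·P − d)/|n|² = (152 − 17)/45 = 3.
Reflection = P − 2λn = (18, -8, -15) − 6·(5, -4, -2) = (-12, 16, -3).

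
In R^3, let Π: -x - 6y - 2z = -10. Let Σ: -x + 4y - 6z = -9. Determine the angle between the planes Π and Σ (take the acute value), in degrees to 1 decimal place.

76.4

cos θ = |n₁·n₂| / (|n₁||n₂|) = |-11| / (√41 · √53).
θ = arccos(0.23597) ≈ 76.4°.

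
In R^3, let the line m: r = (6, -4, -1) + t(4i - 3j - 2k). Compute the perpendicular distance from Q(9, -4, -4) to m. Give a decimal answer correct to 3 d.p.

2.613

Taking (6, -4, -1) on m with direction v = (4, -3, -2): w = Q − (6, -4, -1) = (3, 0, -3), and w × v = (-9, -6, -9).
Distance = |w × v| / |v| = √198 / √29 ≈ 2.613.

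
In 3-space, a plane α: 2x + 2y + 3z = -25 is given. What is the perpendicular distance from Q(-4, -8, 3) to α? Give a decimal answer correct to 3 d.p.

n·Q − d = (2)·(-4) + (2)·(-8) + (3)·(3) − (-25) = 10; |n| = √17.
Distance = |10| / √17 = 10/√17 ≈ 2.425.

2.425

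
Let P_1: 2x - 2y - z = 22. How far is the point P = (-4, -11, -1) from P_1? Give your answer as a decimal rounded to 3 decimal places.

2.333

n·P − d = (2)·(-4) + (-2)·(-11) + (-1)·(-1) − 22 = -7; |n| = √9.
Distance = |-7| / √9 = 7/√9 ≈ 2.333.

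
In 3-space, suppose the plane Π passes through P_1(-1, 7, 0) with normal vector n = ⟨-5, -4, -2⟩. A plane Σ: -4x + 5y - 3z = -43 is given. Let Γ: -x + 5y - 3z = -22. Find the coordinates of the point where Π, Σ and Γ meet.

(7, -3, 0)

Π: n·r = n·P_1 gives -5x - 4y - 2z = -23.
Solving the 3×3 linear system -5x - 4y - 2z = -23, -4x + 5y - 3z = -43, -x + 5y - 3z = -22 (e.g. by elimination or Cramer's rule, determinant = 66) gives (7, -3, 0).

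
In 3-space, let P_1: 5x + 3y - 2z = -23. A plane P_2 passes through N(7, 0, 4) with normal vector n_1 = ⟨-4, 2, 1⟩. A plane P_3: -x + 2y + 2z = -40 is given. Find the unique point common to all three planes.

P_2: n_1·r = n_1·N gives -4x + 2y + z = -24.
Solving the 3×3 linear system 5x + 3y - 2z = -23, -4x + 2y + z = -24, -x + 2y + 2z = -40 (e.g. by elimination or Cramer's rule, determinant = 43) gives (-2, -11, -10).

(-2, -11, -10)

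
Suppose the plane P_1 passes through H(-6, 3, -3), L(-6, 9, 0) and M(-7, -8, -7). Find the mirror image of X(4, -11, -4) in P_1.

(-14, -5, -16)

HL = (0, 6, 3), HM = (-1, -11, -4); a normal to P_1 is HL × HM = (9, -3, 6).
Using H: P_1 has equation 9x - 3y + 6z = -81.
λ = (n·X − d)/|n|² = (45 − (-81))/126 = 1.
Reflection = X − 2λn = (4, -11, -4) − 2·(9, -3, 6) = (-14, -5, -16).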